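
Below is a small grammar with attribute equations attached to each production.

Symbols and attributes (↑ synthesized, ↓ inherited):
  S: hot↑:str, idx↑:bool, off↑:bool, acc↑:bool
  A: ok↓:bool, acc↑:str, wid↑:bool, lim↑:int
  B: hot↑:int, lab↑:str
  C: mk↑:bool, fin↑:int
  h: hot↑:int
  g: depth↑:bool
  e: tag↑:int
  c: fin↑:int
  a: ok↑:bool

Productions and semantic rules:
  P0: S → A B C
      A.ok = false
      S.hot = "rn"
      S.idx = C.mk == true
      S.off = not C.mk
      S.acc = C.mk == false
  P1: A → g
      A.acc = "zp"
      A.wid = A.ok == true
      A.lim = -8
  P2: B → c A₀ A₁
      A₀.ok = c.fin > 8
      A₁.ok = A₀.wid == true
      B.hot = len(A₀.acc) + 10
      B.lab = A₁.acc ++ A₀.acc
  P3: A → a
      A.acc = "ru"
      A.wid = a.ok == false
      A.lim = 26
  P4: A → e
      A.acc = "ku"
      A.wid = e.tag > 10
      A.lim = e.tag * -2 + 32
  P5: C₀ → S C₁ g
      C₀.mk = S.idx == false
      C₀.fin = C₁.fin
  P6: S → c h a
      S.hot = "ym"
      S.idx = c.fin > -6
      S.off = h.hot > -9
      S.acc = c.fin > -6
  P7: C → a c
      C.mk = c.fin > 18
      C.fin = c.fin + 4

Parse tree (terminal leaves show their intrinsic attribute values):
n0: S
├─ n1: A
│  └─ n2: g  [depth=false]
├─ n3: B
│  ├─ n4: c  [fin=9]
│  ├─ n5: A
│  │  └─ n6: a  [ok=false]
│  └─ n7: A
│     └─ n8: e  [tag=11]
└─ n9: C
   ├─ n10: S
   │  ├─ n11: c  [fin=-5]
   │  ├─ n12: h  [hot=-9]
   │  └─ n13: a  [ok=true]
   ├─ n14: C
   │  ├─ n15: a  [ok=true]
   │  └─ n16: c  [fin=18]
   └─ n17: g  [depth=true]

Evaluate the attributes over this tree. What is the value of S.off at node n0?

1. n1.ok = false  [false]
2. n2.depth = false  [terminal]
3. n1.acc = "zp"  ["zp"]
4. n1.wid = false  [A.ok == true]
5. n1.lim = -8  [-8]
6. n4.fin = 9  [terminal]
7. n5.ok = true  [c.fin > 8]
8. n6.ok = false  [terminal]
9. n5.acc = "ru"  ["ru"]
10. n5.wid = true  [a.ok == false]
11. n5.lim = 26  [26]
12. n7.ok = true  [A₀.wid == true]
13. n8.tag = 11  [terminal]
14. n7.acc = "ku"  ["ku"]
15. n7.wid = true  [e.tag > 10]
16. n7.lim = 10  [e.tag * -2 + 32]
17. n3.hot = 12  [len(A₀.acc) + 10]
18. n3.lab = "kuru"  [A₁.acc ++ A₀.acc]
19. n11.fin = -5  [terminal]
20. n12.hot = -9  [terminal]
21. n13.ok = true  [terminal]
22. n10.hot = "ym"  ["ym"]
23. n10.idx = true  [c.fin > -6]
24. n10.off = false  [h.hot > -9]
25. n10.acc = true  [c.fin > -6]
26. n15.ok = true  [terminal]
27. n16.fin = 18  [terminal]
28. n14.mk = false  [c.fin > 18]
29. n14.fin = 22  [c.fin + 4]
30. n17.depth = true  [terminal]
31. n9.mk = false  [S.idx == false]
32. n9.fin = 22  [C₁.fin]
33. n0.hot = "rn"  ["rn"]
34. n0.idx = false  [C.mk == true]
35. n0.off = true  [not C.mk]
36. n0.acc = true  [C.mk == false]

true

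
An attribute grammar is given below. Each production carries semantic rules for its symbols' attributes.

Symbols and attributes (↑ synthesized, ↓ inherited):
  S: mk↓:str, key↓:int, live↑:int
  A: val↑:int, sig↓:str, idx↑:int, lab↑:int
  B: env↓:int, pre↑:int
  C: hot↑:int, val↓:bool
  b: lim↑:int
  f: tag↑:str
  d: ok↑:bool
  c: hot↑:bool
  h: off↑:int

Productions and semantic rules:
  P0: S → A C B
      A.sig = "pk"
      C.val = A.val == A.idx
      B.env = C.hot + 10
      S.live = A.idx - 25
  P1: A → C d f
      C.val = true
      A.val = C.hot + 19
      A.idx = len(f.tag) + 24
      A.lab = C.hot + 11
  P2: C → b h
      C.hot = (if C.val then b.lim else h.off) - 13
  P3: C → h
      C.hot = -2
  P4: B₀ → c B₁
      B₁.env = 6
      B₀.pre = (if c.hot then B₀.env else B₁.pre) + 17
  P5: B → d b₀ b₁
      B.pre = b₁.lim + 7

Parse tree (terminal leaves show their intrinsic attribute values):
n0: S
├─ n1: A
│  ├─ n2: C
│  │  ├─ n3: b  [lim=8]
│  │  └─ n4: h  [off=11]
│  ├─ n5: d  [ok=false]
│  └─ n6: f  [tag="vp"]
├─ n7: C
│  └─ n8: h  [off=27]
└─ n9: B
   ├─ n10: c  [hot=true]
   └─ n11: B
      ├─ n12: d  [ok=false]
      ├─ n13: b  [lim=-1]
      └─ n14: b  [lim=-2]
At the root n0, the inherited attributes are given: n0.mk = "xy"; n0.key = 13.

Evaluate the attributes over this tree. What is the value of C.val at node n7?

1. n0.mk = "xy"  [given at root]
2. n0.key = 13  [given at root]
3. n1.sig = "pk"  ["pk"]
4. n2.val = true  [true]
5. n3.lim = 8  [terminal]
6. n4.off = 11  [terminal]
7. n2.hot = -5  [(if C.val then b.lim else h.off) - 13]
8. n5.ok = false  [terminal]
9. n6.tag = "vp"  [terminal]
10. n1.val = 14  [C.hot + 19]
11. n1.idx = 26  [len(f.tag) + 24]
12. n1.lab = 6  [C.hot + 11]
13. n7.val = false  [A.val == A.idx]
14. n8.off = 27  [terminal]
15. n7.hot = -2  [-2]
16. n9.env = 8  [C.hot + 10]
17. n10.hot = true  [terminal]
18. n11.env = 6  [6]
19. n12.ok = false  [terminal]
20. n13.lim = -1  [terminal]
21. n14.lim = -2  [terminal]
22. n11.pre = 5  [b₁.lim + 7]
23. n9.pre = 25  [(if c.hot then B₀.env else B₁.pre) + 17]
24. n0.live = 1  [A.idx - 25]

false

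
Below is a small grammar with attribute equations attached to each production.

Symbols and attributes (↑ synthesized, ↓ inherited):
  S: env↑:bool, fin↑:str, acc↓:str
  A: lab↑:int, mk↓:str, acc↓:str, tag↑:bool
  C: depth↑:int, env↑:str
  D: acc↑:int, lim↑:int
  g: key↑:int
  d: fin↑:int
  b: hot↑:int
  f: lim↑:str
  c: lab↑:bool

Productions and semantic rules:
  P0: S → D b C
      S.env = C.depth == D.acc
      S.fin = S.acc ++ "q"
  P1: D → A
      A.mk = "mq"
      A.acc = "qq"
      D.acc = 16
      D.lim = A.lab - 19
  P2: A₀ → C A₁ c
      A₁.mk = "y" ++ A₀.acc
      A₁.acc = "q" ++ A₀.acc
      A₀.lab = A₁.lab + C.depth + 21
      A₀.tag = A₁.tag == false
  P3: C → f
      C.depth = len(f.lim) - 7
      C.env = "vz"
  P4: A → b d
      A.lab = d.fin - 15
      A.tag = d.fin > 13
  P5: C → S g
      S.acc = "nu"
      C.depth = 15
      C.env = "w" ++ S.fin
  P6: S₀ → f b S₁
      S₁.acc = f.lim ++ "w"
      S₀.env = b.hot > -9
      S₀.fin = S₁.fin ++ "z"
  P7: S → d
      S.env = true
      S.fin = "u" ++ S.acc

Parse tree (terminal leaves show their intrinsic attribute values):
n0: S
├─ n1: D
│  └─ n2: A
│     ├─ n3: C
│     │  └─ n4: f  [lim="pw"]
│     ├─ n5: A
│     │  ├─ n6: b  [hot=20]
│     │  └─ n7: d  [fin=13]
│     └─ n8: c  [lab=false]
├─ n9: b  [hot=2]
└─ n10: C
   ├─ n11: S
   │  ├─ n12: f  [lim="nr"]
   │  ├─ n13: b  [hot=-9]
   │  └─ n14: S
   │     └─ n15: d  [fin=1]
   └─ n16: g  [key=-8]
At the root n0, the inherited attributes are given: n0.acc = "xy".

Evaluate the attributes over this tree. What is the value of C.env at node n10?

1. n0.acc = "xy"  [given at root]
2. n2.mk = "mq"  ["mq"]
3. n2.acc = "qq"  ["qq"]
4. n4.lim = "pw"  [terminal]
5. n3.depth = -5  [len(f.lim) - 7]
6. n3.env = "vz"  ["vz"]
7. n5.mk = "yqq"  ["y" ++ A₀.acc]
8. n5.acc = "qqq"  ["q" ++ A₀.acc]
9. n6.hot = 20  [terminal]
10. n7.fin = 13  [terminal]
11. n5.lab = -2  [d.fin - 15]
12. n5.tag = false  [d.fin > 13]
13. n8.lab = false  [terminal]
14. n2.lab = 14  [A₁.lab + C.depth + 21]
15. n2.tag = true  [A₁.tag == false]
16. n1.acc = 16  [16]
17. n1.lim = -5  [A.lab - 19]
18. n9.hot = 2  [terminal]
19. n11.acc = "nu"  ["nu"]
20. n12.lim = "nr"  [terminal]
21. n13.hot = -9  [terminal]
22. n14.acc = "nrw"  [f.lim ++ "w"]
23. n15.fin = 1  [terminal]
24. n14.env = true  [true]
25. n14.fin = "unrw"  ["u" ++ S.acc]
26. n11.env = false  [b.hot > -9]
27. n11.fin = "unrwz"  [S₁.fin ++ "z"]
28. n16.key = -8  [terminal]
29. n10.depth = 15  [15]
30. n10.env = "wunrwz"  ["w" ++ S.fin]
31. n0.env = false  [C.depth == D.acc]
32. n0.fin = "xyq"  [S.acc ++ "q"]

"wunrwz"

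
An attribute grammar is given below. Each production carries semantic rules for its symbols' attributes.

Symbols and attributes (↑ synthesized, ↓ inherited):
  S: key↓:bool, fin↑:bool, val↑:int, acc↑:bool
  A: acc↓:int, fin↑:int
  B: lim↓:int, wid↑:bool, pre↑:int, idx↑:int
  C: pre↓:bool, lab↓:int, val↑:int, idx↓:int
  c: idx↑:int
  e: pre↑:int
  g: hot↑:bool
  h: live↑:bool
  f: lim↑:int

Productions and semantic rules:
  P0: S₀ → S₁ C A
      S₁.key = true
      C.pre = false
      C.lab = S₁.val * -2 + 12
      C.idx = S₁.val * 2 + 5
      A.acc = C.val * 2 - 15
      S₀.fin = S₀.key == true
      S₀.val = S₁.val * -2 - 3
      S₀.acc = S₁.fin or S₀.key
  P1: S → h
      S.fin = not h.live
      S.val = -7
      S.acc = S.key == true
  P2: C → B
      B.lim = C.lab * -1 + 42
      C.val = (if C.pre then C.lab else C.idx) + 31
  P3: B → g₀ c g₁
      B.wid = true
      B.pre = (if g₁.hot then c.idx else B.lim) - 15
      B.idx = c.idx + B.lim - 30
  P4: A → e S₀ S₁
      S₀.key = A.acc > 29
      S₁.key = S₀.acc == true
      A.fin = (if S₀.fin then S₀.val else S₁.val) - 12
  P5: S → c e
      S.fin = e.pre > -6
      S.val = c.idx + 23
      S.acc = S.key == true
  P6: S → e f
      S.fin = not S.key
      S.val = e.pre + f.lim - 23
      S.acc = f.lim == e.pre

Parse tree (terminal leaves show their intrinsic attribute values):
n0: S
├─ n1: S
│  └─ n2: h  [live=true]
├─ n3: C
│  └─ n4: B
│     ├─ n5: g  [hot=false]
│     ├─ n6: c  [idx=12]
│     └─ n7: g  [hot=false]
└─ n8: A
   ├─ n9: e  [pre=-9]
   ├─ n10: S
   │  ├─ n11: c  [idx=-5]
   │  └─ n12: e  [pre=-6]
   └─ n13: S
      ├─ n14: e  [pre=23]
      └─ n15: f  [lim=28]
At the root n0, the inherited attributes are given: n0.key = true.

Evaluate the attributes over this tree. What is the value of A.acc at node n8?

1. n0.key = true  [given at root]
2. n1.key = true  [true]
3. n2.live = true  [terminal]
4. n1.fin = false  [not h.live]
5. n1.val = -7  [-7]
6. n1.acc = true  [S.key == true]
7. n3.pre = false  [false]
8. n3.lab = 26  [S₁.val * -2 + 12]
9. n3.idx = -9  [S₁.val * 2 + 5]
10. n4.lim = 16  [C.lab * -1 + 42]
11. n5.hot = false  [terminal]
12. n6.idx = 12  [terminal]
13. n7.hot = false  [terminal]
14. n4.wid = true  [true]
15. n4.pre = 1  [(if g₁.hot then c.idx else B.lim) - 15]
16. n4.idx = -2  [c.idx + B.lim - 30]
17. n3.val = 22  [(if C.pre then C.lab else C.idx) + 31]
18. n8.acc = 29  [C.val * 2 - 15]
19. n9.pre = -9  [terminal]
20. n10.key = false  [A.acc > 29]
21. n11.idx = -5  [terminal]
22. n12.pre = -6  [terminal]
23. n10.fin = false  [e.pre > -6]
24. n10.val = 18  [c.idx + 23]
25. n10.acc = false  [S.key == true]
26. n13.key = false  [S₀.acc == true]
27. n14.pre = 23  [terminal]
28. n15.lim = 28  [terminal]
29. n13.fin = true  [not S.key]
30. n13.val = 28  [e.pre + f.lim - 23]
31. n13.acc = false  [f.lim == e.pre]
32. n8.fin = 16  [(if S₀.fin then S₀.val else S₁.val) - 12]
33. n0.fin = true  [S₀.key == true]
34. n0.val = 11  [S₁.val * -2 - 3]
35. n0.acc = true  [S₁.fin or S₀.key]

29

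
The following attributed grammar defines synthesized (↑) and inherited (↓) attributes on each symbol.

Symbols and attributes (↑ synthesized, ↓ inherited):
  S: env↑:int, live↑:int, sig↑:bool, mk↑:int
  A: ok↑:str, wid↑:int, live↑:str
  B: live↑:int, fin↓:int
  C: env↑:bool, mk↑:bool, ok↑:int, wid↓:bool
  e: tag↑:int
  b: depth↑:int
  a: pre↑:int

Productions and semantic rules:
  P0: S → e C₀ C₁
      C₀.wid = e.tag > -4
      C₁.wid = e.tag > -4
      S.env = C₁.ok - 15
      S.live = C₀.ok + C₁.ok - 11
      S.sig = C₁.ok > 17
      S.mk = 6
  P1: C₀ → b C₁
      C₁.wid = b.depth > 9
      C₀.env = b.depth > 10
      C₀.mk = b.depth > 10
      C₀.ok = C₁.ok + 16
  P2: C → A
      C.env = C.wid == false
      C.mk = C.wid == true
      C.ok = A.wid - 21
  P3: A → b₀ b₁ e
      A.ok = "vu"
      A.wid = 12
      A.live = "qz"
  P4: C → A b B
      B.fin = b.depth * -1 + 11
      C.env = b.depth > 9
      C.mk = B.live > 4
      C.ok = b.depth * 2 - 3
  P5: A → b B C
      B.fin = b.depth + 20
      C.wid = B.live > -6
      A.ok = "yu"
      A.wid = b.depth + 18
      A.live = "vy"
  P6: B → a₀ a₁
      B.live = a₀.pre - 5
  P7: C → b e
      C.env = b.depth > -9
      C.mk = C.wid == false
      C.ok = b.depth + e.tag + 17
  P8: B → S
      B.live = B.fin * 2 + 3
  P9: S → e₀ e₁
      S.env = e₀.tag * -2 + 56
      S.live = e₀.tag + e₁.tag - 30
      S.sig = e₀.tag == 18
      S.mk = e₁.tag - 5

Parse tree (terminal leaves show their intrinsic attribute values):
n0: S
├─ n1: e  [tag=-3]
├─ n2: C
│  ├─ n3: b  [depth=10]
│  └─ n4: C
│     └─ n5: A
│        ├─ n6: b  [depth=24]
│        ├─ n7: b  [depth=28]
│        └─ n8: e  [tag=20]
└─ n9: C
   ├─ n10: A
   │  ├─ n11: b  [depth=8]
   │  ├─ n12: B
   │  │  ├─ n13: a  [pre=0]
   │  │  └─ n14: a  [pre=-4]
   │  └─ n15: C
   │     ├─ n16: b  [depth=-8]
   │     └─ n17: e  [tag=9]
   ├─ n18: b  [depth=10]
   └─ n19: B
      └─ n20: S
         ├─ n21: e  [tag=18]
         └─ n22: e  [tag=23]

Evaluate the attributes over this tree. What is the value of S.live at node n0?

1. n1.tag = -3  [terminal]
2. n2.wid = true  [e.tag > -4]
3. n3.depth = 10  [terminal]
4. n4.wid = true  [b.depth > 9]
5. n6.depth = 24  [terminal]
6. n7.depth = 28  [terminal]
7. n8.tag = 20  [terminal]
8. n5.ok = "vu"  ["vu"]
9. n5.wid = 12  [12]
10. n5.live = "qz"  ["qz"]
11. n4.env = false  [C.wid == false]
12. n4.mk = true  [C.wid == true]
13. n4.ok = -9  [A.wid - 21]
14. n2.env = false  [b.depth > 10]
15. n2.mk = false  [b.depth > 10]
16. n2.ok = 7  [C₁.ok + 16]
17. n9.wid = true  [e.tag > -4]
18. n11.depth = 8  [terminal]
19. n12.fin = 28  [b.depth + 20]
20. n13.pre = 0  [terminal]
21. n14.pre = -4  [terminal]
22. n12.live = -5  [a₀.pre - 5]
23. n15.wid = true  [B.live > -6]
24. n16.depth = -8  [terminal]
25. n17.tag = 9  [terminal]
26. n15.env = true  [b.depth > -9]
27. n15.mk = false  [C.wid == false]
28. n15.ok = 18  [b.depth + e.tag + 17]
29. n10.ok = "yu"  ["yu"]
30. n10.wid = 26  [b.depth + 18]
31. n10.live = "vy"  ["vy"]
32. n18.depth = 10  [terminal]
33. n19.fin = 1  [b.depth * -1 + 11]
34. n21.tag = 18  [terminal]
35. n22.tag = 23  [terminal]
36. n20.env = 20  [e₀.tag * -2 + 56]
37. n20.live = 11  [e₀.tag + e₁.tag - 30]
38. n20.sig = true  [e₀.tag == 18]
39. n20.mk = 18  [e₁.tag - 5]
40. n19.live = 5  [B.fin * 2 + 3]
41. n9.env = true  [b.depth > 9]
42. n9.mk = true  [B.live > 4]
43. n9.ok = 17  [b.depth * 2 - 3]
44. n0.env = 2  [C₁.ok - 15]
45. n0.live = 13  [C₀.ok + C₁.ok - 11]
46. n0.sig = false  [C₁.ok > 17]
47. n0.mk = 6  [6]

13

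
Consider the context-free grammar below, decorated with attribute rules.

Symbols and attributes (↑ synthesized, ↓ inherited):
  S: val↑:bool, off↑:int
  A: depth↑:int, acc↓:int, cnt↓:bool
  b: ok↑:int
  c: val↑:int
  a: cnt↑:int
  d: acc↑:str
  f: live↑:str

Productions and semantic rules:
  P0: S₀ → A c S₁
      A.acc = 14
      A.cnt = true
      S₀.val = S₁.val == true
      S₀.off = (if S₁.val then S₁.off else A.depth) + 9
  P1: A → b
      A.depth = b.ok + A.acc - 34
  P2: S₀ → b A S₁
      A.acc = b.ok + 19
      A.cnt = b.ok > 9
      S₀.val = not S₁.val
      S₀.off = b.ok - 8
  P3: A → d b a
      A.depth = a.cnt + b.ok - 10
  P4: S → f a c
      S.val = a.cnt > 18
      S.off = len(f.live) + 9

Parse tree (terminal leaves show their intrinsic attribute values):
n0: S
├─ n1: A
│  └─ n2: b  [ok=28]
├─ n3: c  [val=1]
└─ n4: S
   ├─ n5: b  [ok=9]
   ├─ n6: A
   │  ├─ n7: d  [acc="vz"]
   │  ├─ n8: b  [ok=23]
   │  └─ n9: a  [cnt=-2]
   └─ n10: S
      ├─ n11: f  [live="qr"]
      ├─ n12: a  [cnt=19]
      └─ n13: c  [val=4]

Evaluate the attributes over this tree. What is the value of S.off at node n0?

17

1. n1.acc = 14  [14]
2. n1.cnt = true  [true]
3. n2.ok = 28  [terminal]
4. n1.depth = 8  [b.ok + A.acc - 34]
5. n3.val = 1  [terminal]
6. n5.ok = 9  [terminal]
7. n6.acc = 28  [b.ok + 19]
8. n6.cnt = false  [b.ok > 9]
9. n7.acc = "vz"  [terminal]
10. n8.ok = 23  [terminal]
11. n9.cnt = -2  [terminal]
12. n6.depth = 11  [a.cnt + b.ok - 10]
13. n11.live = "qr"  [terminal]
14. n12.cnt = 19  [terminal]
15. n13.val = 4  [terminal]
16. n10.val = true  [a.cnt > 18]
17. n10.off = 11  [len(f.live) + 9]
18. n4.val = false  [not S₁.val]
19. n4.off = 1  [b.ok - 8]
20. n0.val = false  [S₁.val == true]
21. n0.off = 17  [(if S₁.val then S₁.off else A.depth) + 9]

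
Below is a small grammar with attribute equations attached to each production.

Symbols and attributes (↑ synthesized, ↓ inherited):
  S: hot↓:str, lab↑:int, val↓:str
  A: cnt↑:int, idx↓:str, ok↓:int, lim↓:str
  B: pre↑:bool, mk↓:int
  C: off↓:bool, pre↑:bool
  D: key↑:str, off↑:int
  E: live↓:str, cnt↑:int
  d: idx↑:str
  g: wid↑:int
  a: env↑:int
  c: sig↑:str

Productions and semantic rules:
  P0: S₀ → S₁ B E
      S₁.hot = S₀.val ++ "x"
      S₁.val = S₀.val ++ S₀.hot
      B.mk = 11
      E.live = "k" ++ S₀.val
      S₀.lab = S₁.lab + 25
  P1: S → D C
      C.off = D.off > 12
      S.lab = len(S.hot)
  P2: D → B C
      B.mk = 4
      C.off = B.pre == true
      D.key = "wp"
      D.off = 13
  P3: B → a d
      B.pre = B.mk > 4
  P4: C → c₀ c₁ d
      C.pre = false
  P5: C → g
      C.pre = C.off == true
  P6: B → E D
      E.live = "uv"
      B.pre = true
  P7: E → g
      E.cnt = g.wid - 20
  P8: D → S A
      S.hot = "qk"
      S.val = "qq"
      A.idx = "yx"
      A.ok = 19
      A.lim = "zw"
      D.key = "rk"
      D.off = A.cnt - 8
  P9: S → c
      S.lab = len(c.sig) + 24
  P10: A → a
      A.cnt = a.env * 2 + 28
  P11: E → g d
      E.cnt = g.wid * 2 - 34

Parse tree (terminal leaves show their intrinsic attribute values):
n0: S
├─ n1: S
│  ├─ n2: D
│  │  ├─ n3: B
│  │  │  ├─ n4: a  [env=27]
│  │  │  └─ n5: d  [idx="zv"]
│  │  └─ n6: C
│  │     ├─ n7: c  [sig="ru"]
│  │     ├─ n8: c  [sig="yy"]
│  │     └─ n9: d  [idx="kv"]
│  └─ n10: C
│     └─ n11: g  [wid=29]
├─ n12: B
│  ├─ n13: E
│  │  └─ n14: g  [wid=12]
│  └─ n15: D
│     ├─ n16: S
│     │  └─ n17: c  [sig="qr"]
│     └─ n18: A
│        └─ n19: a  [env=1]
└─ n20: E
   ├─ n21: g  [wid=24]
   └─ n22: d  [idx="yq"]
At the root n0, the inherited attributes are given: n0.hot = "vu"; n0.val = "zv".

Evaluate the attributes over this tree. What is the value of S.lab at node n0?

28

1. n0.hot = "vu"  [given at root]
2. n0.val = "zv"  [given at root]
3. n1.hot = "zvx"  [S₀.val ++ "x"]
4. n1.val = "zvvu"  [S₀.val ++ S₀.hot]
5. n3.mk = 4  [4]
6. n4.env = 27  [terminal]
7. n5.idx = "zv"  [terminal]
8. n3.pre = false  [B.mk > 4]
9. n6.off = false  [B.pre == true]
10. n7.sig = "ru"  [terminal]
11. n8.sig = "yy"  [terminal]
12. n9.idx = "kv"  [terminal]
13. n6.pre = false  [false]
14. n2.key = "wp"  ["wp"]
15. n2.off = 13  [13]
16. n10.off = true  [D.off > 12]
17. n11.wid = 29  [terminal]
18. n10.pre = true  [C.off == true]
19. n1.lab = 3  [len(S.hot)]
20. n12.mk = 11  [11]
21. n13.live = "uv"  ["uv"]
22. n14.wid = 12  [terminal]
23. n13.cnt = -8  [g.wid - 20]
24. n16.hot = "qk"  ["qk"]
25. n16.val = "qq"  ["qq"]
26. n17.sig = "qr"  [terminal]
27. n16.lab = 26  [len(c.sig) + 24]
28. n18.idx = "yx"  ["yx"]
29. n18.ok = 19  [19]
30. n18.lim = "zw"  ["zw"]
31. n19.env = 1  [terminal]
32. n18.cnt = 30  [a.env * 2 + 28]
33. n15.key = "rk"  ["rk"]
34. n15.off = 22  [A.cnt - 8]
35. n12.pre = true  [true]
36. n20.live = "kzv"  ["k" ++ S₀.val]
37. n21.wid = 24  [terminal]
38. n22.idx = "yq"  [terminal]
39. n20.cnt = 14  [g.wid * 2 - 34]
40. n0.lab = 28  [S₁.lab + 25]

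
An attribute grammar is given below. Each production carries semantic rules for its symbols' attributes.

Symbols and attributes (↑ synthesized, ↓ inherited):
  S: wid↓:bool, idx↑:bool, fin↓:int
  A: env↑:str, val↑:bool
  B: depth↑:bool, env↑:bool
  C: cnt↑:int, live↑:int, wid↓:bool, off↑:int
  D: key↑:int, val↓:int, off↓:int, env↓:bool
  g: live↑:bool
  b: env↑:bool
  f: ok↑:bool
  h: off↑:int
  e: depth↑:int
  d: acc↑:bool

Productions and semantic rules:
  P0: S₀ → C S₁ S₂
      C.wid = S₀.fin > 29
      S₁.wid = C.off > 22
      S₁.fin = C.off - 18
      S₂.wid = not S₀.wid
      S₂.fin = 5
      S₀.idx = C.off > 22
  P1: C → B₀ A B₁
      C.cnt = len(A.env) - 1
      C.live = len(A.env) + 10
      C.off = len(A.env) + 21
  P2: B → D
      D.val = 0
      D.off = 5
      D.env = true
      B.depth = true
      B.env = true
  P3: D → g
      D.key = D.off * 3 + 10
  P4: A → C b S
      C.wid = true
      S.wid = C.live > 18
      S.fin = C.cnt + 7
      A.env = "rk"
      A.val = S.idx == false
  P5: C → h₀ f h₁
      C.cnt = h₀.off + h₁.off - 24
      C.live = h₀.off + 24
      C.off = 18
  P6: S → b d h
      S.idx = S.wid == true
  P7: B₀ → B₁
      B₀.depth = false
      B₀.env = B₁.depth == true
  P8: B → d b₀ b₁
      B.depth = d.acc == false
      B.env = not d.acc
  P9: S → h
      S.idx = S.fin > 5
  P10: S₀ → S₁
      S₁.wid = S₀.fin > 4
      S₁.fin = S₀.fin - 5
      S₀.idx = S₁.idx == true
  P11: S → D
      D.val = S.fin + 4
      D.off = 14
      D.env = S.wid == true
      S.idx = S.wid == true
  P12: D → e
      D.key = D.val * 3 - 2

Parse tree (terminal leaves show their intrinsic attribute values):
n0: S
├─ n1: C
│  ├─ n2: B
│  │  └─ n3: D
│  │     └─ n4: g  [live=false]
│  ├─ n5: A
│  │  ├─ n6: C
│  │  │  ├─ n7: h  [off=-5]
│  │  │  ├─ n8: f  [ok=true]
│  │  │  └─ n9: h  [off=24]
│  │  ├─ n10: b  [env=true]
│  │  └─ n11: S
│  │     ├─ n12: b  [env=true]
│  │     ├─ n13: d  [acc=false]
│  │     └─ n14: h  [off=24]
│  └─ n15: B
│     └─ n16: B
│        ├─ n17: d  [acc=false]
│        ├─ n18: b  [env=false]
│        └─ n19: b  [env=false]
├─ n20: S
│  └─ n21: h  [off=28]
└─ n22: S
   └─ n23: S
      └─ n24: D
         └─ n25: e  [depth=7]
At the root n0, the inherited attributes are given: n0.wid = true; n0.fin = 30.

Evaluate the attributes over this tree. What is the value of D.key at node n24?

1. n0.wid = true  [given at root]
2. n0.fin = 30  [given at root]
3. n1.wid = true  [S₀.fin > 29]
4. n3.val = 0  [0]
5. n3.off = 5  [5]
6. n3.env = true  [true]
7. n4.live = false  [terminal]
8. n3.key = 25  [D.off * 3 + 10]
9. n2.depth = true  [true]
10. n2.env = true  [true]
11. n6.wid = true  [true]
12. n7.off = -5  [terminal]
13. n8.ok = true  [terminal]
14. n9.off = 24  [terminal]
15. n6.cnt = -5  [h₀.off + h₁.off - 24]
16. n6.live = 19  [h₀.off + 24]
17. n6.off = 18  [18]
18. n10.env = true  [terminal]
19. n11.wid = true  [C.live > 18]
20. n11.fin = 2  [C.cnt + 7]
21. n12.env = true  [terminal]
22. n13.acc = false  [terminal]
23. n14.off = 24  [terminal]
24. n11.idx = true  [S.wid == true]
25. n5.env = "rk"  ["rk"]
26. n5.val = false  [S.idx == false]
27. n17.acc = false  [terminal]
28. n18.env = false  [terminal]
29. n19.env = false  [terminal]
30. n16.depth = true  [d.acc == false]
31. n16.env = true  [not d.acc]
32. n15.depth = false  [false]
33. n15.env = true  [B₁.depth == true]
34. n1.cnt = 1  [len(A.env) - 1]
35. n1.live = 12  [len(A.env) + 10]
36. n1.off = 23  [len(A.env) + 21]
37. n20.wid = true  [C.off > 22]
38. n20.fin = 5  [C.off - 18]
39. n21.off = 28  [terminal]
40. n20.idx = false  [S.fin > 5]
41. n22.wid = false  [not S₀.wid]
42. n22.fin = 5  [5]
43. n23.wid = true  [S₀.fin > 4]
44. n23.fin = 0  [S₀.fin - 5]
45. n24.val = 4  [S.fin + 4]
46. n24.off = 14  [14]
47. n24.env = true  [S.wid == true]
48. n25.depth = 7  [terminal]
49. n24.key = 10  [D.val * 3 - 2]
50. n23.idx = true  [S.wid == true]
51. n22.idx = true  [S₁.idx == true]
52. n0.idx = true  [C.off > 22]

10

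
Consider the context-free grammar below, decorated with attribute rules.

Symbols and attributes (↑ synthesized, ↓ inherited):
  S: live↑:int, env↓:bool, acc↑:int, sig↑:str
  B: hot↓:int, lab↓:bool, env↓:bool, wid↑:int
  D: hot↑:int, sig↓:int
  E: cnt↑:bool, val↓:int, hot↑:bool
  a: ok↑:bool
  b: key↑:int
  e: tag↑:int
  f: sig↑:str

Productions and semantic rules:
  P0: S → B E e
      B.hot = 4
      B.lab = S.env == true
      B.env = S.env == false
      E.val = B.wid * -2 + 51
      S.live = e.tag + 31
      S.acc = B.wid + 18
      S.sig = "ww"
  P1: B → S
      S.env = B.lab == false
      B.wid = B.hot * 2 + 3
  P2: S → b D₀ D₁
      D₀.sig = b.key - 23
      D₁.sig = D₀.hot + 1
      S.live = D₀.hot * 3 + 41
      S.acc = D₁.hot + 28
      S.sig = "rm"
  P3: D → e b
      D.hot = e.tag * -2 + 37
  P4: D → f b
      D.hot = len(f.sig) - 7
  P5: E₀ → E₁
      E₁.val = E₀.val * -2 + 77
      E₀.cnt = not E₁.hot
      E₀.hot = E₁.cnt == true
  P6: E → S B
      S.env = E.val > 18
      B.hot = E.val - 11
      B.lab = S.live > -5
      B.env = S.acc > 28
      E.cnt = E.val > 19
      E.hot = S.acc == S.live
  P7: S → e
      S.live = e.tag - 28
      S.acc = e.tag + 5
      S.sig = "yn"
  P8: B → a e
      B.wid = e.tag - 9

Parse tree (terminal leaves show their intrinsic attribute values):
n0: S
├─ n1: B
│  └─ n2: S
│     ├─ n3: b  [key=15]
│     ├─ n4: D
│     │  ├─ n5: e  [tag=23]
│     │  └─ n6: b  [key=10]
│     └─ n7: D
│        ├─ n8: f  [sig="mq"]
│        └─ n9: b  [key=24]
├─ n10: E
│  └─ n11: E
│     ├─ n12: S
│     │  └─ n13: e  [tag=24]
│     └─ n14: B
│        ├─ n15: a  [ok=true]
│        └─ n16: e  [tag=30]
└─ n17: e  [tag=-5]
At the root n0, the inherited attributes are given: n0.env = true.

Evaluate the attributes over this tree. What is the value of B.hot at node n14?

8

1. n0.env = true  [given at root]
2. n1.hot = 4  [4]
3. n1.lab = true  [S.env == true]
4. n1.env = false  [S.env == false]
5. n2.env = false  [B.lab == false]
6. n3.key = 15  [terminal]
7. n4.sig = -8  [b.key - 23]
8. n5.tag = 23  [terminal]
9. n6.key = 10  [terminal]
10. n4.hot = -9  [e.tag * -2 + 37]
11. n7.sig = -8  [D₀.hot + 1]
12. n8.sig = "mq"  [terminal]
13. n9.key = 24  [terminal]
14. n7.hot = -5  [len(f.sig) - 7]
15. n2.live = 14  [D₀.hot * 3 + 41]
16. n2.acc = 23  [D₁.hot + 28]
17. n2.sig = "rm"  ["rm"]
18. n1.wid = 11  [B.hot * 2 + 3]
19. n10.val = 29  [B.wid * -2 + 51]
20. n11.val = 19  [E₀.val * -2 + 77]
21. n12.env = true  [E.val > 18]
22. n13.tag = 24  [terminal]
23. n12.live = -4  [e.tag - 28]
24. n12.acc = 29  [e.tag + 5]
25. n12.sig = "yn"  ["yn"]
26. n14.hot = 8  [E.val - 11]
27. n14.lab = true  [S.live > -5]
28. n14.env = true  [S.acc > 28]
29. n15.ok = true  [terminal]
30. n16.tag = 30  [terminal]
31. n14.wid = 21  [e.tag - 9]
32. n11.cnt = false  [E.val > 19]
33. n11.hot = false  [S.acc == S.live]
34. n10.cnt = true  [not E₁.hot]
35. n10.hot = false  [E₁.cnt == true]
36. n17.tag = -5  [terminal]
37. n0.live = 26  [e.tag + 31]
38. n0.acc = 29  [B.wid + 18]
39. n0.sig = "ww"  ["ww"]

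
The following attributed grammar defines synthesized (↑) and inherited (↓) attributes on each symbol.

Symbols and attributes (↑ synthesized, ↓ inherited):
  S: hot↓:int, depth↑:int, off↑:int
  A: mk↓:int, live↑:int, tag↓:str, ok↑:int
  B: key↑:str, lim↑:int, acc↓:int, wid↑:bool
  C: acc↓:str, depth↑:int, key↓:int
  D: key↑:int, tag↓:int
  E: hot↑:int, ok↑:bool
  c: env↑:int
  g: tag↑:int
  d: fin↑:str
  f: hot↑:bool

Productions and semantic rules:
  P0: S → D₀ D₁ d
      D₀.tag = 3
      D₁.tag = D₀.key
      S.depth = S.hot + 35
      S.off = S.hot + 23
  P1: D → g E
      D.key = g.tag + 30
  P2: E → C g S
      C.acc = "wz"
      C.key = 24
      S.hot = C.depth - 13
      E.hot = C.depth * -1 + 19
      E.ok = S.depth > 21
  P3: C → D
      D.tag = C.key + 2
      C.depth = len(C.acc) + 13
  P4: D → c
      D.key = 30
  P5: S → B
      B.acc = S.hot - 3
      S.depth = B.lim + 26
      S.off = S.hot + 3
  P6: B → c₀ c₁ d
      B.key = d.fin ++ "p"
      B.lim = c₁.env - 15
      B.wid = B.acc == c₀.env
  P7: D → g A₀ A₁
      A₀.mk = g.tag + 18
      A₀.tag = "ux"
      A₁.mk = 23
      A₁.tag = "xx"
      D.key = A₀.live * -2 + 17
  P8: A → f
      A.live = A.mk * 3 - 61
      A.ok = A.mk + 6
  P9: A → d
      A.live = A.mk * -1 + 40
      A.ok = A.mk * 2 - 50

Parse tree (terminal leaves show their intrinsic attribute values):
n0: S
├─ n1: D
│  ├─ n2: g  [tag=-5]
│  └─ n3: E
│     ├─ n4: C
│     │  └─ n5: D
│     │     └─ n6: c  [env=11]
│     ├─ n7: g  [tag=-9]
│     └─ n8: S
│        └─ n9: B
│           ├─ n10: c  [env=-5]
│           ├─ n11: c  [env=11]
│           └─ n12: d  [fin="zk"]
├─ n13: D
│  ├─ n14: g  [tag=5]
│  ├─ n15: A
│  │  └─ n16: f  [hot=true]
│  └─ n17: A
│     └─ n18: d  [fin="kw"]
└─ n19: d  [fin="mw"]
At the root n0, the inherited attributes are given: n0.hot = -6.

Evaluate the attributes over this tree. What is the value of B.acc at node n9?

1. n0.hot = -6  [given at root]
2. n1.tag = 3  [3]
3. n2.tag = -5  [terminal]
4. n4.acc = "wz"  ["wz"]
5. n4.key = 24  [24]
6. n5.tag = 26  [C.key + 2]
7. n6.env = 11  [terminal]
8. n5.key = 30  [30]
9. n4.depth = 15  [len(C.acc) + 13]
10. n7.tag = -9  [terminal]
11. n8.hot = 2  [C.depth - 13]
12. n9.acc = -1  [S.hot - 3]
13. n10.env = -5  [terminal]
14. n11.env = 11  [terminal]
15. n12.fin = "zk"  [terminal]
16. n9.key = "zkp"  [d.fin ++ "p"]
17. n9.lim = -4  [c₁.env - 15]
18. n9.wid = false  [B.acc == c₀.env]
19. n8.depth = 22  [B.lim + 26]
20. n8.off = 5  [S.hot + 3]
21. n3.hot = 4  [C.depth * -1 + 19]
22. n3.ok = true  [S.depth > 21]
23. n1.key = 25  [g.tag + 30]
24. n13.tag = 25  [D₀.key]
25. n14.tag = 5  [terminal]
26. n15.mk = 23  [g.tag + 18]
27. n15.tag = "ux"  ["ux"]
28. n16.hot = true  [terminal]
29. n15.live = 8  [A.mk * 3 - 61]
30. n15.ok = 29  [A.mk + 6]
31. n17.mk = 23  [23]
32. n17.tag = "xx"  ["xx"]
33. n18.fin = "kw"  [terminal]
34. n17.live = 17  [A.mk * -1 + 40]
35. n17.ok = -4  [A.mk * 2 - 50]
36. n13.key = 1  [A₀.live * -2 + 17]
37. n19.fin = "mw"  [terminal]
38. n0.depth = 29  [S.hot + 35]
39. n0.off = 17  [S.hot + 23]

-1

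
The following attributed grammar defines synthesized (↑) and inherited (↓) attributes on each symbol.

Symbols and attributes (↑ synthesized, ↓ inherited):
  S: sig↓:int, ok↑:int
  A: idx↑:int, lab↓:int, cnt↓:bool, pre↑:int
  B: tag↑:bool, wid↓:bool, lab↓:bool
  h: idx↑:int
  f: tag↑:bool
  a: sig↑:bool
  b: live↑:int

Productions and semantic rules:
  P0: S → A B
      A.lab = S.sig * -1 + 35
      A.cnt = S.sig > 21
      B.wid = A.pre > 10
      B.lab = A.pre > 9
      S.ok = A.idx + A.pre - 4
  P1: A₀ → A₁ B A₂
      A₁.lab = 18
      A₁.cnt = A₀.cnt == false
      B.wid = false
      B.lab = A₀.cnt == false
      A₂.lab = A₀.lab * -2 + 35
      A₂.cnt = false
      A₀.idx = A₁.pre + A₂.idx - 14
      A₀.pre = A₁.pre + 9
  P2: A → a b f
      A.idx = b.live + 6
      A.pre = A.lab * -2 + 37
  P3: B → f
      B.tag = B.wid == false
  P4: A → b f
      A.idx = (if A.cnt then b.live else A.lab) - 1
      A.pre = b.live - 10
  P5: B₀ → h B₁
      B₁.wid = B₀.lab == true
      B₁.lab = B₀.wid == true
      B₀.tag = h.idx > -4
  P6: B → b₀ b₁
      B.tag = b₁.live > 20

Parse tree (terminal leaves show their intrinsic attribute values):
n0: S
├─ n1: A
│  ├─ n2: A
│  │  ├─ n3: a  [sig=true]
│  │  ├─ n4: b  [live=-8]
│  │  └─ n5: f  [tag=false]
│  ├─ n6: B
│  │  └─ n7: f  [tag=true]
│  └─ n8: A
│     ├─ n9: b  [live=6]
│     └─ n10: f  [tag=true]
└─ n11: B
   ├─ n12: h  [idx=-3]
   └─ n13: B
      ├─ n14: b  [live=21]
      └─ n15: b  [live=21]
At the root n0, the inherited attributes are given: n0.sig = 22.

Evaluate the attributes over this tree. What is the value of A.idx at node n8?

8

1. n0.sig = 22  [given at root]
2. n1.lab = 13  [S.sig * -1 + 35]
3. n1.cnt = true  [S.sig > 21]
4. n2.lab = 18  [18]
5. n2.cnt = false  [A₀.cnt == false]
6. n3.sig = true  [terminal]
7. n4.live = -8  [terminal]
8. n5.tag = false  [terminal]
9. n2.idx = -2  [b.live + 6]
10. n2.pre = 1  [A.lab * -2 + 37]
11. n6.wid = false  [false]
12. n6.lab = false  [A₀.cnt == false]
13. n7.tag = true  [terminal]
14. n6.tag = true  [B.wid == false]
15. n8.lab = 9  [A₀.lab * -2 + 35]
16. n8.cnt = false  [false]
17. n9.live = 6  [terminal]
18. n10.tag = true  [terminal]
19. n8.idx = 8  [(if A.cnt then b.live else A.lab) - 1]
20. n8.pre = -4  [b.live - 10]
21. n1.idx = -5  [A₁.pre + A₂.idx - 14]
22. n1.pre = 10  [A₁.pre + 9]
23. n11.wid = false  [A.pre > 10]
24. n11.lab = true  [A.pre > 9]
25. n12.idx = -3  [terminal]
26. n13.wid = true  [B₀.lab == true]
27. n13.lab = false  [B₀.wid == true]
28. n14.live = 21  [terminal]
29. n15.live = 21  [terminal]
30. n13.tag = true  [b₁.live > 20]
31. n11.tag = true  [h.idx > -4]
32. n0.ok = 1  [A.idx + A.pre - 4]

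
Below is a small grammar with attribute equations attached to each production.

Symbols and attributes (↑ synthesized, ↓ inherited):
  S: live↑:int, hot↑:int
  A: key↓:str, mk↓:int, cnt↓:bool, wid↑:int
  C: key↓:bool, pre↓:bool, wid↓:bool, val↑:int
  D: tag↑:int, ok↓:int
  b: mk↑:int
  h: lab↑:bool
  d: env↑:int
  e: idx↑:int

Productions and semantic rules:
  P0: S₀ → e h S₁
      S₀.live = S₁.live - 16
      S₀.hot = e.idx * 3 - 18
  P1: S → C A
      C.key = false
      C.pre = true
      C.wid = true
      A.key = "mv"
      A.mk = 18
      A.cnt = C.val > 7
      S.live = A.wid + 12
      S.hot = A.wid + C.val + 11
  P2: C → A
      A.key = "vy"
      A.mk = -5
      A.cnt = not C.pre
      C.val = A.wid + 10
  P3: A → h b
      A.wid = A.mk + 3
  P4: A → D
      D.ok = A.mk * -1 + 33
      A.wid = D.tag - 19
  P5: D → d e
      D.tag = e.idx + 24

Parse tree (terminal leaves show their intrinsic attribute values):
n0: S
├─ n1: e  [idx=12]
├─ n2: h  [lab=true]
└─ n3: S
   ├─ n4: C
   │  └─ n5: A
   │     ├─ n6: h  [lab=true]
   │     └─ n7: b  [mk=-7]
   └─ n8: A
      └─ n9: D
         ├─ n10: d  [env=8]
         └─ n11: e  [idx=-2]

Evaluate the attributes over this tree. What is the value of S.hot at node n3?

1. n1.idx = 12  [terminal]
2. n2.lab = true  [terminal]
3. n4.key = false  [false]
4. n4.pre = true  [true]
5. n4.wid = true  [true]
6. n5.key = "vy"  ["vy"]
7. n5.mk = -5  [-5]
8. n5.cnt = false  [not C.pre]
9. n6.lab = true  [terminal]
10. n7.mk = -7  [terminal]
11. n5.wid = -2  [A.mk + 3]
12. n4.val = 8  [A.wid + 10]
13. n8.key = "mv"  ["mv"]
14. n8.mk = 18  [18]
15. n8.cnt = true  [C.val > 7]
16. n9.ok = 15  [A.mk * -1 + 33]
17. n10.env = 8  [terminal]
18. n11.idx = -2  [terminal]
19. n9.tag = 22  [e.idx + 24]
20. n8.wid = 3  [D.tag - 19]
21. n3.live = 15  [A.wid + 12]
22. n3.hot = 22  [A.wid + C.val + 11]
23. n0.live = -1  [S₁.live - 16]
24. n0.hot = 18  [e.idx * 3 - 18]

22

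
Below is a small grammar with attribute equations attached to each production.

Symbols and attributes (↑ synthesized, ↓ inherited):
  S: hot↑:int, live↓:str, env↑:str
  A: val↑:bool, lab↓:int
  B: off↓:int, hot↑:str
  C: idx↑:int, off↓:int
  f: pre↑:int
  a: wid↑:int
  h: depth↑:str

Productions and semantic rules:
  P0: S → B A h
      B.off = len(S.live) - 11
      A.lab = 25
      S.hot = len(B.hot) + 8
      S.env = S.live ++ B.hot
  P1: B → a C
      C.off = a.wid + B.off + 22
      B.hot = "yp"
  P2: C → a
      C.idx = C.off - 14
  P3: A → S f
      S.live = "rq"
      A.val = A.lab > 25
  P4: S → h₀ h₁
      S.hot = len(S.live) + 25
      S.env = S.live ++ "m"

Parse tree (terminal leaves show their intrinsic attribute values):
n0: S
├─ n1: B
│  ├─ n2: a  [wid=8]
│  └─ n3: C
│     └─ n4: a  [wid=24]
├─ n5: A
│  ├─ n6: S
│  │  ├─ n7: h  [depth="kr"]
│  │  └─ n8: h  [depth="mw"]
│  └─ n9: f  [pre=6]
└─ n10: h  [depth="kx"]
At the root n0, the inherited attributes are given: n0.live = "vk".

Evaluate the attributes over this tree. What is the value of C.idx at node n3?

7

1. n0.live = "vk"  [given at root]
2. n1.off = -9  [len(S.live) - 11]
3. n2.wid = 8  [terminal]
4. n3.off = 21  [a.wid + B.off + 22]
5. n4.wid = 24  [terminal]
6. n3.idx = 7  [C.off - 14]
7. n1.hot = "yp"  ["yp"]
8. n5.lab = 25  [25]
9. n6.live = "rq"  ["rq"]
10. n7.depth = "kr"  [terminal]
11. n8.depth = "mw"  [terminal]
12. n6.hot = 27  [len(S.live) + 25]
13. n6.env = "rqm"  [S.live ++ "m"]
14. n9.pre = 6  [terminal]
15. n5.val = false  [A.lab > 25]
16. n10.depth = "kx"  [terminal]
17. n0.hot = 10  [len(B.hot) + 8]
18. n0.env = "vkyp"  [S.live ++ B.hot]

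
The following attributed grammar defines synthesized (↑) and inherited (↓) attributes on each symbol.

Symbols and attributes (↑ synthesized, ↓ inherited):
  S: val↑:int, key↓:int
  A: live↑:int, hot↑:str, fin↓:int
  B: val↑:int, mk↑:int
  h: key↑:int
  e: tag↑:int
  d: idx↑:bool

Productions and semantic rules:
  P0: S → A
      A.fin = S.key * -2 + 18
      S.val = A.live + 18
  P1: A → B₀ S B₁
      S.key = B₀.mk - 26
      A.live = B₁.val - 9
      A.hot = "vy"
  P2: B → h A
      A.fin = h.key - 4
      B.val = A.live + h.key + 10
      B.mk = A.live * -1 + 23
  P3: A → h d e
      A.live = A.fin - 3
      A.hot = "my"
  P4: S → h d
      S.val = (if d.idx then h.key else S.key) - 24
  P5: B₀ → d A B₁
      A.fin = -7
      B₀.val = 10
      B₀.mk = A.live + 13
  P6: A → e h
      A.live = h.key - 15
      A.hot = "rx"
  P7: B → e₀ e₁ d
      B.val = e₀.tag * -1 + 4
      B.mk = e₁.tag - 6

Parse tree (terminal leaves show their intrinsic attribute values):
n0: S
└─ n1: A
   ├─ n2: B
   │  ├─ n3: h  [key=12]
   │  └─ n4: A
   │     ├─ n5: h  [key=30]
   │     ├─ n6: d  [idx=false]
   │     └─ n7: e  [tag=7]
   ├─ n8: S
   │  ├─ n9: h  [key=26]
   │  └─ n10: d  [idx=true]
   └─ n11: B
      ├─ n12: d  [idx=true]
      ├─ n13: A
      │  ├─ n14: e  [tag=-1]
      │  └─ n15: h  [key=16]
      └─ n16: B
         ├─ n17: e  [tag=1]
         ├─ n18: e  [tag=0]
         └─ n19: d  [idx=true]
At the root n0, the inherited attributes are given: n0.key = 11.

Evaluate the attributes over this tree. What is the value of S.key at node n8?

-8

1. n0.key = 11  [given at root]
2. n1.fin = -4  [S.key * -2 + 18]
3. n3.key = 12  [terminal]
4. n4.fin = 8  [h.key - 4]
5. n5.key = 30  [terminal]
6. n6.idx = false  [terminal]
7. n7.tag = 7  [terminal]
8. n4.live = 5  [A.fin - 3]
9. n4.hot = "my"  ["my"]
10. n2.val = 27  [A.live + h.key + 10]
11. n2.mk = 18  [A.live * -1 + 23]
12. n8.key = -8  [B₀.mk - 26]
13. n9.key = 26  [terminal]
14. n10.idx = true  [terminal]
15. n8.val = 2  [(if d.idx then h.key else S.key) - 24]
16. n12.idx = true  [terminal]
17. n13.fin = -7  [-7]
18. n14.tag = -1  [terminal]
19. n15.key = 16  [terminal]
20. n13.live = 1  [h.key - 15]
21. n13.hot = "rx"  ["rx"]
22. n17.tag = 1  [terminal]
23. n18.tag = 0  [terminal]
24. n19.idx = true  [terminal]
25. n16.val = 3  [e₀.tag * -1 + 4]
26. n16.mk = -6  [e₁.tag - 6]
27. n11.val = 10  [10]
28. n11.mk = 14  [A.live + 13]
29. n1.live = 1  [B₁.val - 9]
30. n1.hot = "vy"  ["vy"]
31. n0.val = 19  [A.live + 18]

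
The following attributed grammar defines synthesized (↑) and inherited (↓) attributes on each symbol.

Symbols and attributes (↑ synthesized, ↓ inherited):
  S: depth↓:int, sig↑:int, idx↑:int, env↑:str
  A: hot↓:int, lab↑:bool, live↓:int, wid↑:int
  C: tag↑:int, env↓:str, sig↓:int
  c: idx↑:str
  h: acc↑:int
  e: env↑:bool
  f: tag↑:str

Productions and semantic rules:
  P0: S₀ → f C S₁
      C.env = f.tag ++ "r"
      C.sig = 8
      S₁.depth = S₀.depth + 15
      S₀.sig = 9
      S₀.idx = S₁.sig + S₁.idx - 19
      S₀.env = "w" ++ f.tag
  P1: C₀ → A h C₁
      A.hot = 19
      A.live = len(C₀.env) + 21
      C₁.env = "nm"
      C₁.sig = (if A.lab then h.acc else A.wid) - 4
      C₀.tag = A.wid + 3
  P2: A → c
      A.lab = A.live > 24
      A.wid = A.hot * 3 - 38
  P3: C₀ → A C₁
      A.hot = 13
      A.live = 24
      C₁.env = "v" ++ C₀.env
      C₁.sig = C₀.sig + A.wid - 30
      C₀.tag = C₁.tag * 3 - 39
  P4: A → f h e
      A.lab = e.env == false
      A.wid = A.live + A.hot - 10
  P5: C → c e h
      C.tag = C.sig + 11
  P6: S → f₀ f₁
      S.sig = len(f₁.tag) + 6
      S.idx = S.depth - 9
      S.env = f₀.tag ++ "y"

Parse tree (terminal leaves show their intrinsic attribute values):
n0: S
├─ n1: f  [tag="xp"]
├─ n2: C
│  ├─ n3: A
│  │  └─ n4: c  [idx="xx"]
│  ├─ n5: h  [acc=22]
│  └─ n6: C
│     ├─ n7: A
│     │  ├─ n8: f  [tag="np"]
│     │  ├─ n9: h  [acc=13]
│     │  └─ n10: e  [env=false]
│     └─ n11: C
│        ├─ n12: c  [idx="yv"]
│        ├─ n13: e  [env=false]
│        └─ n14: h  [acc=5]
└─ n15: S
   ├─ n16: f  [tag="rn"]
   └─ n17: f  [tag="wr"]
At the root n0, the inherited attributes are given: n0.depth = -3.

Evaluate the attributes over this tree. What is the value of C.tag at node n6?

1. n0.depth = -3  [given at root]
2. n1.tag = "xp"  [terminal]
3. n2.env = "xpr"  [f.tag ++ "r"]
4. n2.sig = 8  [8]
5. n3.hot = 19  [19]
6. n3.live = 24  [len(C₀.env) + 21]
7. n4.idx = "xx"  [terminal]
8. n3.lab = false  [A.live > 24]
9. n3.wid = 19  [A.hot * 3 - 38]
10. n5.acc = 22  [terminal]
11. n6.env = "nm"  ["nm"]
12. n6.sig = 15  [(if A.lab then h.acc else A.wid) - 4]
13. n7.hot = 13  [13]
14. n7.live = 24  [24]
15. n8.tag = "np"  [terminal]
16. n9.acc = 13  [terminal]
17. n10.env = false  [terminal]
18. n7.lab = true  [e.env == false]
19. n7.wid = 27  [A.live + A.hot - 10]
20. n11.env = "vnm"  ["v" ++ C₀.env]
21. n11.sig = 12  [C₀.sig + A.wid - 30]
22. n12.idx = "yv"  [terminal]
23. n13.env = false  [terminal]
24. n14.acc = 5  [terminal]
25. n11.tag = 23  [C.sig + 11]
26. n6.tag = 30  [C₁.tag * 3 - 39]
27. n2.tag = 22  [A.wid + 3]
28. n15.depth = 12  [S₀.depth + 15]
29. n16.tag = "rn"  [terminal]
30. n17.tag = "wr"  [terminal]
31. n15.sig = 8  [len(f₁.tag) + 6]
32. n15.idx = 3  [S.depth - 9]
33. n15.env = "rny"  [f₀.tag ++ "y"]
34. n0.sig = 9  [9]
35. n0.idx = -8  [S₁.sig + S₁.idx - 19]
36. n0.env = "wxp"  ["w" ++ f.tag]

30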